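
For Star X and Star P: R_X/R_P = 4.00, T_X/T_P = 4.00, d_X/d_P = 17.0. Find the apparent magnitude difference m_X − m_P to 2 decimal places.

L_X/L_P = (4.00)²(4.00)⁴ = 4096.
F_X/F_P = (L_X/L_P)/(d_X/d_P)² = 4096/289.0 = 14.17.
m_X − m_P = −2.5 log₁₀(14.17) = -2.88.

-2.88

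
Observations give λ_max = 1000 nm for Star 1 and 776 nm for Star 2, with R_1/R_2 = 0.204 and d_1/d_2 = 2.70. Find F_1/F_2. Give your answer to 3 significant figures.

Wien's law: T_1/T_2 = λ_2/λ_1 = 776/1000 = 0.7760.
L_1/L_2 = (R_1/R_2)²(T_1/T_2)⁴ = (0.204)²(0.7760)⁴ = 0.01509.
F_1/F_2 = (L_1/L_2)/(d_1/d_2)² = 0.01509/(2.70)² = 0.002070.

0.00207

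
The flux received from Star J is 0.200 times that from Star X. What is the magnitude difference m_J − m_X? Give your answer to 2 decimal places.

m_J − m_X = −2.5 log₁₀(F_J/F_X) = −2.5 log₁₀(0.200) = −2.5 × (-0.699) = 1.747.

1.75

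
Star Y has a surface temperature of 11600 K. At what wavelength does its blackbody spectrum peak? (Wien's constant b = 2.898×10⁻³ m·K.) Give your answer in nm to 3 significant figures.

λ_max = b/T = 2.898×10⁻³ / 11600 = 2.50×10^-7 m = 249.8 nm.

250 nm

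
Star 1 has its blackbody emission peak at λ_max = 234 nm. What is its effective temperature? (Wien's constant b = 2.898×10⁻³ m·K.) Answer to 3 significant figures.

1.24×10^4 K

T = b/λ_max = 2.898×10⁻³ / (234×10⁻⁹) = 1.238×10^4 K.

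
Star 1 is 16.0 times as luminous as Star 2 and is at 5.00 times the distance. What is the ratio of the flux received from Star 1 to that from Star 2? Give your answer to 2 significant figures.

0.64

F = L/(4πd²), so F_1/F_2 = (L_1/L_2) / (d_1/d_2)²
= 16.0 / (5.00)² = 16.0 / 25.00 = 0.6400.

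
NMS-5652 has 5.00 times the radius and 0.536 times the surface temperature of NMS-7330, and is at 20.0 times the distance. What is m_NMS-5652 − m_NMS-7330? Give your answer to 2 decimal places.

L_NMS-5652/L_NMS-7330 = (5.00)²(0.536)⁴ = 2.063.
F_NMS-5652/F_NMS-7330 = (L_NMS-5652/L_NMS-7330)/(d_NMS-5652/d_NMS-7330)² = 2.063/400.0 = 0.005159.
m_NMS-5652 − m_NMS-7330 = −2.5 log₁₀(0.005159) = 5.72.

5.72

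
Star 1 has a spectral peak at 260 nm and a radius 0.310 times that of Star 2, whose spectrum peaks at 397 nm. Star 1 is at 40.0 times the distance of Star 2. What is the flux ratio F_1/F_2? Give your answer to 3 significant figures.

3.26×10^-4

Wien's law: T_1/T_2 = λ_2/λ_1 = 397/260 = 1.527.
L_1/L_2 = (R_1/R_2)²(T_1/T_2)⁴ = (0.310)²(1.527)⁴ = 0.5224.
F_1/F_2 = (L_1/L_2)/(d_1/d_2)² = 0.5224/(40.0)² = 3.265×10^-4.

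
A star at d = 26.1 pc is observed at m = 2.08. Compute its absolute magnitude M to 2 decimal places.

-0.00

M = m − 5 log₁₀(d/10 pc) = 2.08 − 5 log₁₀(26.1/10)
  = 2.08 − 5 × 0.417 = 2.08 − 2.08 = -0.00.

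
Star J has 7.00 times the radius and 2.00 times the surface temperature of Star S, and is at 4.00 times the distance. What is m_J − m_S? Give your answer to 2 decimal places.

L_J/L_S = (7.00)²(2.00)⁴ = 784.0.
F_J/F_S = (L_J/L_S)/(d_J/d_S)² = 784.0/16.00 = 49.00.
m_J − m_S = −2.5 log₁₀(49.00) = -4.23.

-4.23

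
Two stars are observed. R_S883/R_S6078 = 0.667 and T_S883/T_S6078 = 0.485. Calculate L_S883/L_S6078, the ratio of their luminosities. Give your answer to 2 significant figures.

0.025

From the Stefan–Boltzmann law, L ∝ R²T⁴, so
L_S883/L_S6078 = (R_S883/R_S6078)² (T_S883/T_S6078)⁴ = (0.667)² × (0.485)⁴ = 0.4449 × 0.05533 = 0.02462.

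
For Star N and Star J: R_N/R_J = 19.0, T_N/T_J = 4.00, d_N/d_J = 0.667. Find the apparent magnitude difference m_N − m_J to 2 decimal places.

-13.29

L_N/L_J = (19.0)²(4.00)⁴ = 9.242×10^4.
F_N/F_J = (L_N/L_J)/(d_N/d_J)² = 9.242×10^4/0.4449 = 2.077×10^5.
m_N − m_J = −2.5 log₁₀(2.077×10^5) = -13.29.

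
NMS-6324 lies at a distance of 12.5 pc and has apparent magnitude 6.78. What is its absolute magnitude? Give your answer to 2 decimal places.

6.30

M = m − 5 log₁₀(d/10 pc) = 6.78 − 5 log₁₀(12.5/10)
  = 6.78 − 5 × 0.097 = 6.78 − 0.48 = 6.30.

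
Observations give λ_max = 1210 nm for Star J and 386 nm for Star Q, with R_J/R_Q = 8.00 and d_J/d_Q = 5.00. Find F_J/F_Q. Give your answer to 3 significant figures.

Wien's law: T_J/T_Q = λ_Q/λ_J = 386/1210 = 0.3190.
L_J/L_Q = (R_J/R_Q)²(T_J/T_Q)⁴ = (8.00)²(0.3190)⁴ = 0.6628.
F_J/F_Q = (L_J/L_Q)/(d_J/d_Q)² = 0.6628/(5.00)² = 0.02651.

0.0265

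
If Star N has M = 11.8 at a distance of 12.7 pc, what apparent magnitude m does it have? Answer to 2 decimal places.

12.32

m = M + 5 log₁₀(d/10 pc) = 11.8 + 5 log₁₀(12.7/10)
  = 11.8 + 5 × 0.104 = 11.8 + 0.52 = 12.32.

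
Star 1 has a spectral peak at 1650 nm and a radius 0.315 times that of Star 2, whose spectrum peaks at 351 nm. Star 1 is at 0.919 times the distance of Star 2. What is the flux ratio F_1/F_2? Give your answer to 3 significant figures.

Wien's law: T_1/T_2 = λ_2/λ_1 = 351/1650 = 0.2127.
L_1/L_2 = (R_1/R_2)²(T_1/T_2)⁴ = (0.315)²(0.2127)⁴ = 2.032×10^-4.
F_1/F_2 = (L_1/L_2)/(d_1/d_2)² = 2.032×10^-4/(0.919)² = 2.406×10^-4.

2.41×10^-4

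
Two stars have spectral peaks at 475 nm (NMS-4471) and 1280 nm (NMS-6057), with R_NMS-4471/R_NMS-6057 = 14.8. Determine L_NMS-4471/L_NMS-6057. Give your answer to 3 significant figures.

1.16×10^4

Wien's law gives T ∝ 1/λ_max, so T_NMS-4471/T_NMS-6057 = λ_NMS-6057/λ_NMS-4471 = 1280/475 = 2.695.
Then L ∝ R²T⁴ gives L_NMS-4471/L_NMS-6057 = (14.8)² × (2.695)⁴ = 219.0 × 52.73 = 1.155×10^4.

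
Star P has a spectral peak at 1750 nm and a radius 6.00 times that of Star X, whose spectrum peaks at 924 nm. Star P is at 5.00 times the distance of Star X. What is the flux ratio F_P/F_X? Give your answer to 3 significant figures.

0.112

Wien's law: T_P/T_X = λ_X/λ_P = 924/1750 = 0.5280.
L_P/L_X = (R_P/R_X)²(T_P/T_X)⁴ = (6.00)²(0.5280)⁴ = 2.798.
F_P/F_X = (L_P/L_X)/(d_P/d_X)² = 2.798/(5.00)² = 0.1119.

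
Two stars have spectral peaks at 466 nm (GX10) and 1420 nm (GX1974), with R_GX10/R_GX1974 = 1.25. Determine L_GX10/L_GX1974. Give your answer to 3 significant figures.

Wien's law gives T ∝ 1/λ_max, so T_GX10/T_GX1974 = λ_GX1974/λ_GX10 = 1420/466 = 3.047.
Then L ∝ R²T⁴ gives L_GX10/L_GX1974 = (1.25)² × (3.047)⁴ = 1.562 × 86.22 = 134.7.

135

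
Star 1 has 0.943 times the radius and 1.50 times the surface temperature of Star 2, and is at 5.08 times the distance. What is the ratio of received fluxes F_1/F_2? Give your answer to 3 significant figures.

L_1/L_2 = (R_1/R_2)²(T_1/T_2)⁴ = (0.943)² × (1.50)⁴ = 4.502.
F_1/F_2 = (L_1/L_2)/(d_1/d_2)² = 4.502 / (5.08)² = 0.1744.

0.174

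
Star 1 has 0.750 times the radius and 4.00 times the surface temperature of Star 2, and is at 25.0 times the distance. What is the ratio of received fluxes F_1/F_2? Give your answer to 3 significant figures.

0.230

L_1/L_2 = (R_1/R_2)²(T_1/T_2)⁴ = (0.750)² × (4.00)⁴ = 144.0.
F_1/F_2 = (L_1/L_2)/(d_1/d_2)² = 144.0 / (25.0)² = 0.2304.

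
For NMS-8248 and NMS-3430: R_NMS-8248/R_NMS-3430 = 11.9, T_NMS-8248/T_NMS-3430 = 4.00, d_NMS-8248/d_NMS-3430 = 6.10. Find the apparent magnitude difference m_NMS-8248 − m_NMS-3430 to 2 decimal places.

-7.47

L_NMS-8248/L_NMS-3430 = (11.9)²(4.00)⁴ = 3.625×10^4.
F_NMS-8248/F_NMS-3430 = (L_NMS-8248/L_NMS-3430)/(d_NMS-8248/d_NMS-3430)² = 3.625×10^4/37.21 = 974.3.
m_NMS-8248 − m_NMS-3430 = −2.5 log₁₀(974.3) = -7.47.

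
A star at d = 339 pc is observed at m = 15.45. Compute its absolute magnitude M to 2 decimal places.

M = m − 5 log₁₀(d/10 pc) = 15.45 − 5 log₁₀(339/10)
  = 15.45 − 5 × 1.530 = 15.45 − 7.65 = 7.80.

7.80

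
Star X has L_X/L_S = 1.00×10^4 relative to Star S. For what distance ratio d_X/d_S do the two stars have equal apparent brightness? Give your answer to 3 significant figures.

100

Equal flux requires L_X/d_X² = L_S/d_S², so d_X/d_S = √(L_X/L_S)
= √(1.00×10^4) = 100.0.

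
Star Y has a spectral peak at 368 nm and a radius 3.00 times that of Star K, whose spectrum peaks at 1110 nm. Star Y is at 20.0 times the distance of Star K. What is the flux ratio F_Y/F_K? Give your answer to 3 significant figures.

Wien's law: T_Y/T_K = λ_K/λ_Y = 1110/368 = 3.016.
L_Y/L_K = (R_Y/R_K)²(T_Y/T_K)⁴ = (3.00)²(3.016)⁴ = 745.0.
F_Y/F_K = (L_Y/L_K)/(d_Y/d_K)² = 745.0/(20.0)² = 1.862.

1.86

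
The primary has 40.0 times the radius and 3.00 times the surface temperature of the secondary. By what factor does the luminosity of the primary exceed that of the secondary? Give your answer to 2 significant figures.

From the Stefan–Boltzmann law, L ∝ R²T⁴, so
L_p/L_s = (R_p/R_s)² (T_p/T_s)⁴ = (40.0)² × (3.00)⁴ = 1600 × 81.00 = 1.296×10^5.

1.3×10^5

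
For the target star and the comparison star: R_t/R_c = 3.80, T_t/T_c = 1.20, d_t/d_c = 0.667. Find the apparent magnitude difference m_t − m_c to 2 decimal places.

-4.57

L_t/L_c = (3.80)²(1.20)⁴ = 29.94.
F_t/F_c = (L_t/L_c)/(d_t/d_c)² = 29.94/0.4449 = 67.30.
m_t − m_c = −2.5 log₁₀(67.30) = -4.57.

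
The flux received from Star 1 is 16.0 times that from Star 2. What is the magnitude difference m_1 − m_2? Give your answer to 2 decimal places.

m_1 − m_2 = −2.5 log₁₀(F_1/F_2) = −2.5 log₁₀(16.0) = −2.5 × (1.204) = -3.010.

-3.01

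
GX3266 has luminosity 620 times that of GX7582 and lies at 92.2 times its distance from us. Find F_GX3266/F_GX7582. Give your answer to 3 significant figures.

0.0729

F = L/(4πd²), so F_GX3266/F_GX7582 = (L_GX3266/L_GX7582) / (d_GX3266/d_GX7582)²
= 620 / (92.2)² = 620 / 8501 = 0.07293.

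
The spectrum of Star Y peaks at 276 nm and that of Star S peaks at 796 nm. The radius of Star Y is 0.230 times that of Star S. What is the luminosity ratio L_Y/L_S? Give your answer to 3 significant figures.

Wien's law gives T ∝ 1/λ_max, so T_Y/T_S = λ_S/λ_Y = 796/276 = 2.884.
Then L ∝ R²T⁴ gives L_Y/L_S = (0.230)² × (2.884)⁴ = 0.05290 × 69.19 = 3.660.

3.66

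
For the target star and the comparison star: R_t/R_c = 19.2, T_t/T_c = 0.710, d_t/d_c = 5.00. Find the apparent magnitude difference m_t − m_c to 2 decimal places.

-1.43

L_t/L_c = (19.2)²(0.710)⁴ = 93.68.
F_t/F_c = (L_t/L_c)/(d_t/d_c)² = 93.68/25.00 = 3.747.
m_t − m_c = −2.5 log₁₀(3.747) = -1.43.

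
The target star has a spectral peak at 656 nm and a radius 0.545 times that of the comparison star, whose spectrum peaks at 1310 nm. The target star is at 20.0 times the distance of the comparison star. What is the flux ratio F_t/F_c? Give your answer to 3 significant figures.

Wien's law: T_t/T_c = λ_c/λ_t = 1310/656 = 1.997.
L_t/L_c = (R_t/R_c)²(T_t/T_c)⁴ = (0.545)²(1.997)⁴ = 4.723.
F_t/F_c = (L_t/L_c)/(d_t/d_c)² = 4.723/(20.0)² = 0.01181.

0.0118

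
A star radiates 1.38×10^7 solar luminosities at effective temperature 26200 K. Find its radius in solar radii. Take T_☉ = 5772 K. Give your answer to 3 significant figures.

R/R_☉ = √(L/L_☉) / (T/T_☉)² = √(1.38×10^7) / (4.539)²
       = 3715 / 20.60 = 180.3.

180 solar radii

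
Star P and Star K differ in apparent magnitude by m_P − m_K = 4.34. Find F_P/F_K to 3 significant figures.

F_P/F_K = 10^(−(m_P − m_K)/2.5) = 10^(-4.34/2.5) = 10^-1.736 = 0.01837.

0.0184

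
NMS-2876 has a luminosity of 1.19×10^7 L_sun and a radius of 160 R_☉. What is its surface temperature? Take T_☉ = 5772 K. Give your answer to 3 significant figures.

T/T_☉ = (L/L_☉)^(1/4) / (R/R_☉)^(1/2)
T = 5772 × (1.19×10^7)^(1/4) / √(160) = 5772 × 58.73 / 12.65 = 2.680×10^4 K.

2.68×10^4 K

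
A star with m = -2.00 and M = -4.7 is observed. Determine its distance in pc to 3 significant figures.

m − M = 5 log₁₀(d/10 pc)
-2.00 − (-4.7) = 2.70 = 5 log₁₀(d/10)
d = 10 × 10^(2.70/5) = 10 × 10^0.540 = 34.67 pc.

34.7 pc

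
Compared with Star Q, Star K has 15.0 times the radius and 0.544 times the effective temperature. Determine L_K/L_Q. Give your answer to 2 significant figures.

20

From the Stefan–Boltzmann law, L ∝ R²T⁴, so
L_K/L_Q = (R_K/R_Q)² (T_K/T_Q)⁴ = (15.0)² × (0.544)⁴ = 225.0 × 0.08758 = 19.71.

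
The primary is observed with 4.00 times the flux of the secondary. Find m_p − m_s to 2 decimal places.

-1.51

m_p − m_s = −2.5 log₁₀(F_p/F_s) = −2.5 log₁₀(4.00) = −2.5 × (0.602) = -1.505.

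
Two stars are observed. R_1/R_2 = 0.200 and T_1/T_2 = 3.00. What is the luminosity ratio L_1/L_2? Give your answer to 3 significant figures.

From the Stefan–Boltzmann law, L ∝ R²T⁴, so
L_1/L_2 = (R_1/R_2)² (T_1/T_2)⁴ = (0.200)² × (3.00)⁴ = 0.04000 × 81.00 = 3.240.

3.24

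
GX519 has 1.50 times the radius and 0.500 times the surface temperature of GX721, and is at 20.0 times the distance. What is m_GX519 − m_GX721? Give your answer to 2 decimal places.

8.63

L_GX519/L_GX721 = (1.50)²(0.500)⁴ = 0.1406.
F_GX519/F_GX721 = (L_GX519/L_GX721)/(d_GX519/d_GX721)² = 0.1406/400.0 = 3.516×10^-4.
m_GX519 − m_GX721 = −2.5 log₁₀(3.516×10^-4) = 8.63.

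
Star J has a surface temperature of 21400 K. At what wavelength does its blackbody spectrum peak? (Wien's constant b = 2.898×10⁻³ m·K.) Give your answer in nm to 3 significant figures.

λ_max = b/T = 2.898×10⁻³ / 21400 = 1.35×10^-7 m = 135.4 nm.

135 nm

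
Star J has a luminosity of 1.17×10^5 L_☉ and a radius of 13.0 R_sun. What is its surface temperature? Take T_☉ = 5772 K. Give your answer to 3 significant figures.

T/T_☉ = (L/L_☉)^(1/4) / (R/R_☉)^(1/2)
T = 5772 × (1.17×10^5)^(1/4) / √(13.0) = 5772 × 18.49 / 3.606 = 2.961×10^4 K.

2.96×10^4 K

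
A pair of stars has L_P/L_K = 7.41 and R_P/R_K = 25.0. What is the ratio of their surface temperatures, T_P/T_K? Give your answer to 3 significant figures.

L ∝ R²T⁴ gives T ∝ (L/R²)^(1/4), so
T_P/T_K = (7.41 / 25.0²)^(1/4) = (0.01186)^(1/4) = 0.3300.

0.330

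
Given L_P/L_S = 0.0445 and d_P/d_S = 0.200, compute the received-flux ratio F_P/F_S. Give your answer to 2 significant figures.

F = L/(4πd²), so F_P/F_S = (L_P/L_S) / (d_P/d_S)²
= 0.0445 / (0.200)² = 0.0445 / 0.04000 = 1.112.

1.1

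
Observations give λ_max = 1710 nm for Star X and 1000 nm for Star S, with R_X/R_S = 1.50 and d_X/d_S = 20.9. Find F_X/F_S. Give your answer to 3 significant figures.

Wien's law: T_X/T_S = λ_S/λ_X = 1000/1710 = 0.5848.
L_X/L_S = (R_X/R_S)²(T_X/T_S)⁴ = (1.50)²(0.5848)⁴ = 0.2631.
F_X/F_S = (L_X/L_S)/(d_X/d_S)² = 0.2631/(20.9)² = 6.024×10^-4.

6.02×10^-4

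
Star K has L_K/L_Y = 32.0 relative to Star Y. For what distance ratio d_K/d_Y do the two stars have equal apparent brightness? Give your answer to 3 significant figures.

Equal flux requires L_K/d_K² = L_Y/d_Y², so d_K/d_Y = √(L_K/L_Y)
= √(32.0) = 5.657.

5.66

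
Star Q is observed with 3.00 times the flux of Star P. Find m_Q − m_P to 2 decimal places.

-1.19

m_Q − m_P = −2.5 log₁₀(F_Q/F_P) = −2.5 log₁₀(3.00) = −2.5 × (0.477) = -1.193.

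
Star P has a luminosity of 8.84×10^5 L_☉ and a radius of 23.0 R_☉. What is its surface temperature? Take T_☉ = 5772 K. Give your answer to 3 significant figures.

T/T_☉ = (L/L_☉)^(1/4) / (R/R_☉)^(1/2)
T = 5772 × (8.84×10^5)^(1/4) / √(23.0) = 5772 × 30.66 / 4.796 = 3.690×10^4 K.

3.69×10^4 K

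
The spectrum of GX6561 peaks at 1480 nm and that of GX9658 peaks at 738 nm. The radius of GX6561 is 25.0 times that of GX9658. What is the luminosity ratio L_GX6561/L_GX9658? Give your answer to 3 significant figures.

Wien's law gives T ∝ 1/λ_max, so T_GX6561/T_GX9658 = λ_GX9658/λ_GX6561 = 738/1480 = 0.4986.
Then L ∝ R²T⁴ gives L_GX6561/L_GX9658 = (25.0)² × (0.4986)⁴ = 625.0 × 0.06183 = 38.64.

38.6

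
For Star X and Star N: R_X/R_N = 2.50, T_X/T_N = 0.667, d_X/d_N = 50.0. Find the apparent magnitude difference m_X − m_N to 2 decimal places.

8.26

L_X/L_N = (2.50)²(0.667)⁴ = 1.237.
F_X/F_N = (L_X/L_N)/(d_X/d_N)² = 1.237/2500 = 4.948×10^-4.
m_X − m_N = −2.5 log₁₀(4.948×10^-4) = 8.26.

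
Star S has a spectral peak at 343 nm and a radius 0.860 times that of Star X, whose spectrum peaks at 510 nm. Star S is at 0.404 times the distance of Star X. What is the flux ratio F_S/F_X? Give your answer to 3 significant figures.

22.1

Wien's law: T_S/T_X = λ_X/λ_S = 510/343 = 1.487.
L_S/L_X = (R_S/R_X)²(T_S/T_X)⁴ = (0.860)²(1.487)⁴ = 3.615.
F_S/F_X = (L_S/L_X)/(d_S/d_X)² = 3.615/(0.404)² = 22.15.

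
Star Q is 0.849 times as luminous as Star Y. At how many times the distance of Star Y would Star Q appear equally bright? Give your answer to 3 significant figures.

0.921

Equal flux requires L_Q/d_Q² = L_Y/d_Y², so d_Q/d_Y = √(L_Q/L_Y)
= √(0.849) = 0.9214.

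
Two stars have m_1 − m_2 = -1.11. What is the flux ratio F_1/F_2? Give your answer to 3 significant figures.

2.78

F_1/F_2 = 10^(−(m_1 − m_2)/2.5) = 10^(1.11/2.5) = 10^0.444 = 2.780.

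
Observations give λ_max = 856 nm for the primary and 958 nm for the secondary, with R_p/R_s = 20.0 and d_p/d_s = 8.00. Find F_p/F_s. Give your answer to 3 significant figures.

Wien's law: T_p/T_s = λ_s/λ_p = 958/856 = 1.119.
L_p/L_s = (R_p/R_s)²(T_p/T_s)⁴ = (20.0)²(1.119)⁴ = 627.5.
F_p/F_s = (L_p/L_s)/(d_p/d_s)² = 627.5/(8.00)² = 9.805.

9.80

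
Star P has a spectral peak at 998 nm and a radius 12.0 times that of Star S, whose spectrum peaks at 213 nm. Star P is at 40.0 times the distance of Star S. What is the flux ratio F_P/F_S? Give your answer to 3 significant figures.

1.87×10^-4

Wien's law: T_P/T_S = λ_S/λ_P = 213/998 = 0.2134.
L_P/L_S = (R_P/R_S)²(T_P/T_S)⁴ = (12.0)²(0.2134)⁴ = 0.2988.
F_P/F_S = (L_P/L_S)/(d_P/d_S)² = 0.2988/(40.0)² = 1.867×10^-4.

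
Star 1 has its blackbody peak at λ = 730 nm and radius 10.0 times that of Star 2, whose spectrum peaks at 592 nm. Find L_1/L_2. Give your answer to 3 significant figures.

Wien's law gives T ∝ 1/λ_max, so T_1/T_2 = λ_2/λ_1 = 592/730 = 0.8110.
Then L ∝ R²T⁴ gives L_1/L_2 = (10.0)² × (0.8110)⁴ = 100.0 × 0.4325 = 43.25.

43.3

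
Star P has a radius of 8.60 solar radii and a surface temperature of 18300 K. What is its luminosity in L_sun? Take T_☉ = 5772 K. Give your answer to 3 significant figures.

7.47×10^3 L_sun

L/L_☉ = (R/R_☉)² (T/T_☉)⁴ = (8.60)² × (18300/5772)⁴
       = 73.96 × (3.170)⁴ = 73.96 × 101.0 = 7473.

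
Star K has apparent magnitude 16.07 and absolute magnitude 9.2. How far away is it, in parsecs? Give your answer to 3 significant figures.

237 pc

m − M = 5 log₁₀(d/10 pc)
16.07 − (9.2) = 6.87 = 5 log₁₀(d/10)
d = 10 × 10^(6.87/5) = 10 × 10^1.374 = 236.6 pc.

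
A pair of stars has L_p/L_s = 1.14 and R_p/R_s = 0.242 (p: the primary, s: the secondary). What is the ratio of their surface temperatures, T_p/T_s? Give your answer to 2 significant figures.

2.1

L ∝ R²T⁴ gives T ∝ (L/R²)^(1/4), so
T_p/T_s = (1.14 / 0.242²)^(1/4) = (19.47)^(1/4) = 2.100.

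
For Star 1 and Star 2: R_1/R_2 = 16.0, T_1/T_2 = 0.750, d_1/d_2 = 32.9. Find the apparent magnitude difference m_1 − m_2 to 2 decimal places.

2.81

L_1/L_2 = (16.0)²(0.750)⁴ = 81.00.
F_1/F_2 = (L_1/L_2)/(d_1/d_2)² = 81.00/1082 = 0.07483.
m_1 − m_2 = −2.5 log₁₀(0.07483) = 2.81.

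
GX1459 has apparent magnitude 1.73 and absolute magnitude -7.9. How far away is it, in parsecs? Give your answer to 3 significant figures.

m − M = 5 log₁₀(d/10 pc)
1.73 − (-7.9) = 9.63 = 5 log₁₀(d/10)
d = 10 × 10^(9.63/5) = 10 × 10^1.926 = 843.3 pc.

843 pc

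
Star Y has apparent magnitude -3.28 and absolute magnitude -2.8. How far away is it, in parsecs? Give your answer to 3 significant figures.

m − M = 5 log₁₀(d/10 pc)
-3.28 − (-2.8) = -0.48 = 5 log₁₀(d/10)
d = 10 × 10^(-0.48/5) = 10 × 10^-0.096 = 8.017 pc.

8.02 pc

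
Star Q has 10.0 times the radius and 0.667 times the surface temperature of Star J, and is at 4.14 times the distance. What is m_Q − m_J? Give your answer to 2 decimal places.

L_Q/L_J = (10.0)²(0.667)⁴ = 19.79.
F_Q/F_J = (L_Q/L_J)/(d_Q/d_J)² = 19.79/17.14 = 1.155.
m_Q − m_J = −2.5 log₁₀(1.155) = -0.16.

-0.16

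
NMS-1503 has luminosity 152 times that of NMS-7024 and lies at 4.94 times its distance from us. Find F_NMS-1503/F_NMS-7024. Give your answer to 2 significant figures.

F = L/(4πd²), so F_NMS-1503/F_NMS-7024 = (L_NMS-1503/L_NMS-7024) / (d_NMS-1503/d_NMS-7024)²
= 152 / (4.94)² = 152 / 24.40 = 6.229.

6.2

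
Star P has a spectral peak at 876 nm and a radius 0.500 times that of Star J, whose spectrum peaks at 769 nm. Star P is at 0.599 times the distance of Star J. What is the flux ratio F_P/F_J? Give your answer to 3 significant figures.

Wien's law: T_P/T_J = λ_J/λ_P = 769/876 = 0.8779.
L_P/L_J = (R_P/R_J)²(T_P/T_J)⁴ = (0.500)²(0.8779)⁴ = 0.1485.
F_P/F_J = (L_P/L_J)/(d_P/d_J)² = 0.1485/(0.599)² = 0.4138.

0.414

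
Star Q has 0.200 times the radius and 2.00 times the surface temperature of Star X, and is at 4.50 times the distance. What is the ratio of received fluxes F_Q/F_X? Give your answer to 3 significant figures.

L_Q/L_X = (R_Q/R_X)²(T_Q/T_X)⁴ = (0.200)² × (2.00)⁴ = 0.6400.
F_Q/F_X = (L_Q/L_X)/(d_Q/d_X)² = 0.6400 / (4.50)² = 0.03160.

0.0316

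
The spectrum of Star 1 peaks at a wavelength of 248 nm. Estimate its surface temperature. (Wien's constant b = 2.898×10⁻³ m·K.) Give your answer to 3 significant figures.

T = b/λ_max = 2.898×10⁻³ / (248×10⁻⁹) = 1.169×10^4 K.

1.17×10^4 K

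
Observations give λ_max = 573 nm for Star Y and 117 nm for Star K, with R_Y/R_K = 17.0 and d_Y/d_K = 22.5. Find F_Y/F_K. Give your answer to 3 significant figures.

Wien's law: T_Y/T_K = λ_K/λ_Y = 117/573 = 0.2042.
L_Y/L_K = (R_Y/R_K)²(T_Y/T_K)⁴ = (17.0)²(0.2042)⁴ = 0.5024.
F_Y/F_K = (L_Y/L_K)/(d_Y/d_K)² = 0.5024/(22.5)² = 9.923×10^-4.

9.92×10^-4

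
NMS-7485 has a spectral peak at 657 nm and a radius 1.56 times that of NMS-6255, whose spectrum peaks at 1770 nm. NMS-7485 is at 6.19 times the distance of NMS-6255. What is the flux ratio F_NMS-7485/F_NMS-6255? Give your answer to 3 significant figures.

3.35

Wien's law: T_NMS-7485/T_NMS-6255 = λ_NMS-6255/λ_NMS-7485 = 1770/657 = 2.694.
L_NMS-7485/L_NMS-6255 = (R_NMS-7485/R_NMS-6255)²(T_NMS-7485/T_NMS-6255)⁴ = (1.56)²(2.694)⁴ = 128.2.
F_NMS-7485/F_NMS-6255 = (L_NMS-7485/L_NMS-6255)/(d_NMS-7485/d_NMS-6255)² = 128.2/(6.19)² = 3.346.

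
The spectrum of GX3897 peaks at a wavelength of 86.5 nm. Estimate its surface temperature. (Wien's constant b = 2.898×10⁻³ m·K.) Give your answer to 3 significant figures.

T = b/λ_max = 2.898×10⁻³ / (86.5×10⁻⁹) = 3.350×10^4 K.

3.35×10^4 K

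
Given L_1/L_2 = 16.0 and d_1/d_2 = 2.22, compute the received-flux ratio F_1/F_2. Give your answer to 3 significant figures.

F = L/(4πd²), so F_1/F_2 = (L_1/L_2) / (d_1/d_2)²
= 16.0 / (2.22)² = 16.0 / 4.928 = 3.246.

3.25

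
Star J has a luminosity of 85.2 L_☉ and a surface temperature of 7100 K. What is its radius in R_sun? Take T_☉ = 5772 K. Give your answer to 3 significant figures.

6.10 R_sun

R/R_☉ = √(L/L_☉) / (T/T_☉)² = √(85.2) / (1.230)²
       = 9.230 / 1.513 = 6.100.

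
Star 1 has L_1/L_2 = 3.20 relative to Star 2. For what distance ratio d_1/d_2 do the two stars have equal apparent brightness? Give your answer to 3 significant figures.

1.79

Equal flux requires L_1/d_1² = L_2/d_2², so d_1/d_2 = √(L_1/L_2)
= √(3.20) = 1.789.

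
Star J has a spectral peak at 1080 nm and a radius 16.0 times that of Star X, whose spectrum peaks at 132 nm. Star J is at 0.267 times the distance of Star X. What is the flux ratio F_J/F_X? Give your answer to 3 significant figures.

Wien's law: T_J/T_X = λ_X/λ_J = 132/1080 = 0.1222.
L_J/L_X = (R_J/R_X)²(T_J/T_X)⁴ = (16.0)²(0.1222)⁴ = 0.05713.
F_J/F_X = (L_J/L_X)/(d_J/d_X)² = 0.05713/(0.267)² = 0.8013.

0.801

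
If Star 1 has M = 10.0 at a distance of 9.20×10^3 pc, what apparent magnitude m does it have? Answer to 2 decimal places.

m = M + 5 log₁₀(d/10 pc) = 10.0 + 5 log₁₀(9.20×10^3/10)
  = 10.0 + 5 × 2.964 = 10.0 + 14.82 = 24.82.

24.82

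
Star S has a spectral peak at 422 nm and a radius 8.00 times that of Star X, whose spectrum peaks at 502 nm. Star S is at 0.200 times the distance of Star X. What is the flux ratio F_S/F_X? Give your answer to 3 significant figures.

3.20×10^3

Wien's law: T_S/T_X = λ_X/λ_S = 502/422 = 1.190.
L_S/L_X = (R_S/R_X)²(T_S/T_X)⁴ = (8.00)²(1.190)⁴ = 128.2.
F_S/F_X = (L_S/L_X)/(d_S/d_X)² = 128.2/(0.200)² = 3204.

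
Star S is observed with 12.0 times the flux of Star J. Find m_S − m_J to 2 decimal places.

-2.70

m_S − m_J = −2.5 log₁₀(F_S/F_J) = −2.5 log₁₀(12.0) = −2.5 × (1.079) = -2.698.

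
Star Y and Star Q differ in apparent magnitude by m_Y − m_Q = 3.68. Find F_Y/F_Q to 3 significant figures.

F_Y/F_Q = 10^(−(m_Y − m_Q)/2.5) = 10^(-3.68/2.5) = 10^-1.472 = 0.03373.

0.0337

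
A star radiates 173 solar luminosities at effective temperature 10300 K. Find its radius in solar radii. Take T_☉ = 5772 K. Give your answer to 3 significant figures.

R/R_☉ = √(L/L_☉) / (T/T_☉)² = √(173) / (1.784)²
       = 13.15 / 3.184 = 4.130.

4.13 solar radii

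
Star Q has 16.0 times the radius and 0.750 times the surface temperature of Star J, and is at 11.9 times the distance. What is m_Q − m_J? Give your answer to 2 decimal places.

L_Q/L_J = (16.0)²(0.750)⁴ = 81.00.
F_Q/F_J = (L_Q/L_J)/(d_Q/d_J)² = 81.00/141.6 = 0.5720.
m_Q − m_J = −2.5 log₁₀(0.5720) = 0.61.

0.61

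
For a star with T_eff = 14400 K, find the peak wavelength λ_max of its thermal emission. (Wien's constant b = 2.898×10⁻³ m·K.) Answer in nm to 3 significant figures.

201 nm

λ_max = b/T = 2.898×10⁻³ / 14400 = 2.01×10^-7 m = 201.2 nm.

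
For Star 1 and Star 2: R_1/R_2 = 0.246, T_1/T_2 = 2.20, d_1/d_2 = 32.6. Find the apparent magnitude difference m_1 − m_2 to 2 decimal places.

L_1/L_2 = (0.246)²(2.20)⁴ = 1.418.
F_1/F_2 = (L_1/L_2)/(d_1/d_2)² = 1.418/1063 = 0.001334.
m_1 − m_2 = −2.5 log₁₀(0.001334) = 7.19.

7.19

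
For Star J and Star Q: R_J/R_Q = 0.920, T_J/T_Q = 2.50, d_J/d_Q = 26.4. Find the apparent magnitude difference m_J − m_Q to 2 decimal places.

L_J/L_Q = (0.920)²(2.50)⁴ = 33.06.
F_J/F_Q = (L_J/L_Q)/(d_J/d_Q)² = 33.06/697.0 = 0.04744.
m_J − m_Q = −2.5 log₁₀(0.04744) = 3.31.

3.31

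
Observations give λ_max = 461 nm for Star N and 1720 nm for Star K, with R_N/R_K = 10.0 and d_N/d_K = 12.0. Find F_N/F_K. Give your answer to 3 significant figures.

135

Wien's law: T_N/T_K = λ_K/λ_N = 1720/461 = 3.731.
L_N/L_K = (R_N/R_K)²(T_N/T_K)⁴ = (10.0)²(3.731)⁴ = 1.938×10^4.
F_N/F_K = (L_N/L_K)/(d_N/d_K)² = 1.938×10^4/(12.0)² = 134.6.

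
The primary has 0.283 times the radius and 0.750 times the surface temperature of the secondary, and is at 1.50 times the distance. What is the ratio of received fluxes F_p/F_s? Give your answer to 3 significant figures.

0.0113

L_p/L_s = (R_p/R_s)²(T_p/T_s)⁴ = (0.283)² × (0.750)⁴ = 0.02534.
F_p/F_s = (L_p/L_s)/(d_p/d_s)² = 0.02534 / (1.50)² = 0.01126.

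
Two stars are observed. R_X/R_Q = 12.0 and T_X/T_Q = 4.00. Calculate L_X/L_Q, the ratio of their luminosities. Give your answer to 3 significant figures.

From the Stefan–Boltzmann law, L ∝ R²T⁴, so
L_X/L_Q = (R_X/R_Q)² (T_X/T_Q)⁴ = (12.0)² × (4.00)⁴ = 144.0 × 256.0 = 3.686×10^4.

3.69×10^4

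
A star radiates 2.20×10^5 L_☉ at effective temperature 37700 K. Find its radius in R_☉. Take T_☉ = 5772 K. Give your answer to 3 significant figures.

11.0 R_☉

R/R_☉ = √(L/L_☉) / (T/T_☉)² = √(2.20×10^5) / (6.532)²
       = 469.0 / 42.66 = 10.99.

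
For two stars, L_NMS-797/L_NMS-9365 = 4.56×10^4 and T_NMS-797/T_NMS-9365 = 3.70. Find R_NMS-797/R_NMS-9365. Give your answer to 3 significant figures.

L ∝ R²T⁴ gives R ∝ √L / T², so
R_NMS-797/R_NMS-9365 = √(4.56×10^4) / (3.70)² = 213.5 / 13.69 = 15.60.

15.6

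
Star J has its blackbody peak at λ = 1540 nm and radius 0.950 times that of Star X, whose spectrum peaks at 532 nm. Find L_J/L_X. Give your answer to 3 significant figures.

Wien's law gives T ∝ 1/λ_max, so T_J/T_X = λ_X/λ_J = 532/1540 = 0.3455.
Then L ∝ R²T⁴ gives L_J/L_X = (0.950)² × (0.3455)⁴ = 0.9025 × 0.01424 = 0.01285.

0.0129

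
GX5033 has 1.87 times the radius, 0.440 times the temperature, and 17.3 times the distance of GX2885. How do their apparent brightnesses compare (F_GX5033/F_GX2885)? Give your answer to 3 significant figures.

L_GX5033/L_GX2885 = (R_GX5033/R_GX2885)²(T_GX5033/T_GX2885)⁴ = (1.87)² × (0.440)⁴ = 0.1311.
F_GX5033/F_GX2885 = (L_GX5033/L_GX2885)/(d_GX5033/d_GX2885)² = 0.1311 / (17.3)² = 4.379×10^-4.

4.38×10^-4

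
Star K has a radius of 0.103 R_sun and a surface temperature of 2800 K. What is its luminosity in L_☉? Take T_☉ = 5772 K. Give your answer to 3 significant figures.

L/L_☉ = (R/R_☉)² (T/T_☉)⁴ = (0.103)² × (2800/5772)⁴
       = 0.01061 × (0.4851)⁴ = 0.01061 × 0.05538 = 5.875×10^-4.

5.87×10^-4 L_☉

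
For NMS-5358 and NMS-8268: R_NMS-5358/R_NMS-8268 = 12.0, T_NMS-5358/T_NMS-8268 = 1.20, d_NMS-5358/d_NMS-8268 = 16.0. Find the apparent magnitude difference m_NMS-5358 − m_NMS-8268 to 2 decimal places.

L_NMS-5358/L_NMS-8268 = (12.0)²(1.20)⁴ = 298.6.
F_NMS-5358/F_NMS-8268 = (L_NMS-5358/L_NMS-8268)/(d_NMS-5358/d_NMS-8268)² = 298.6/256.0 = 1.166.
m_NMS-5358 − m_NMS-8268 = −2.5 log₁₀(1.166) = -0.17.

-0.17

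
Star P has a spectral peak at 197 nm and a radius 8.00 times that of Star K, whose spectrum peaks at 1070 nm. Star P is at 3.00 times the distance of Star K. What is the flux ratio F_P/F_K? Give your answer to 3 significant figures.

6.19×10^3

Wien's law: T_P/T_K = λ_K/λ_P = 1070/197 = 5.431.
L_P/L_K = (R_P/R_K)²(T_P/T_K)⁴ = (8.00)²(5.431)⁴ = 5.570×10^4.
F_P/F_K = (L_P/L_K)/(d_P/d_K)² = 5.570×10^4/(3.00)² = 6189.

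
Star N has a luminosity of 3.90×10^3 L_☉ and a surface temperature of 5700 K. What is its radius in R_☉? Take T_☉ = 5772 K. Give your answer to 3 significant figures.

64.0 R_☉

R/R_☉ = √(L/L_☉) / (T/T_☉)² = √(3.90×10^3) / (0.9875)²
       = 62.45 / 0.9752 = 64.04.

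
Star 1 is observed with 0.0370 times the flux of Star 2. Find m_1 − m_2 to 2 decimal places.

m_1 − m_2 = −2.5 log₁₀(F_1/F_2) = −2.5 log₁₀(0.0370) = −2.5 × (-1.432) = 3.579.

3.58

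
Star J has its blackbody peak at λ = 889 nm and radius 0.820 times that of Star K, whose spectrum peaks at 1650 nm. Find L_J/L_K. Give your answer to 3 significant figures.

Wien's law gives T ∝ 1/λ_max, so T_J/T_K = λ_K/λ_J = 1650/889 = 1.856.
Then L ∝ R²T⁴ gives L_J/L_K = (0.820)² × (1.856)⁴ = 0.6724 × 11.87 = 7.979.

7.98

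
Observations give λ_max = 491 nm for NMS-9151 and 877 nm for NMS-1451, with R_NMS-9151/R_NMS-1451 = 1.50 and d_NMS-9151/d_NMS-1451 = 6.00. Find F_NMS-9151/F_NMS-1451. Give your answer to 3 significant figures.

Wien's law: T_NMS-9151/T_NMS-1451 = λ_NMS-1451/λ_NMS-9151 = 877/491 = 1.786.
L_NMS-9151/L_NMS-1451 = (R_NMS-9151/R_NMS-1451)²(T_NMS-9151/T_NMS-1451)⁴ = (1.50)²(1.786)⁴ = 22.90.
F_NMS-9151/F_NMS-1451 = (L_NMS-9151/L_NMS-1451)/(d_NMS-9151/d_NMS-1451)² = 22.90/(6.00)² = 0.6361.

0.636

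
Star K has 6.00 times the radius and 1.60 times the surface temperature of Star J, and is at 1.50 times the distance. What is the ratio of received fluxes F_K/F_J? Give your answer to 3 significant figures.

L_K/L_J = (R_K/R_J)²(T_K/T_J)⁴ = (6.00)² × (1.60)⁴ = 235.9.
F_K/F_J = (L_K/L_J)/(d_K/d_J)² = 235.9 / (1.50)² = 104.9.

105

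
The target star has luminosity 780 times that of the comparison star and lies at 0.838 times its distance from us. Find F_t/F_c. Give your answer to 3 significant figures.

F = L/(4πd²), so F_t/F_c = (L_t/L_c) / (d_t/d_c)²
= 780 / (0.838)² = 780 / 0.7022 = 1111.

1.11×10^3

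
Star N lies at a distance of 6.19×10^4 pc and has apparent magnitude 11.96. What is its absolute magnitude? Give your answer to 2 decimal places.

-7.00

M = m − 5 log₁₀(d/10 pc) = 11.96 − 5 log₁₀(6.19×10^4/10)
  = 11.96 − 5 × 3.792 = 11.96 − 18.96 = -7.00.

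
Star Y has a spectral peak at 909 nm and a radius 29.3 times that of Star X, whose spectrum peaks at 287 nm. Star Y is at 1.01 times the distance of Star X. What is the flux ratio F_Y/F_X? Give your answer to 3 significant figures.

Wien's law: T_Y/T_X = λ_X/λ_Y = 287/909 = 0.3157.
L_Y/L_X = (R_Y/R_X)²(T_Y/T_X)⁴ = (29.3)²(0.3157)⁴ = 8.531.
F_Y/F_X = (L_Y/L_X)/(d_Y/d_X)² = 8.531/(1.01)² = 8.363.

8.36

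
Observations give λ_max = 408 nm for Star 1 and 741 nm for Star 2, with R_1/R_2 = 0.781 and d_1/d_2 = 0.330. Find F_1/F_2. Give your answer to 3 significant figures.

Wien's law: T_1/T_2 = λ_2/λ_1 = 741/408 = 1.816.
L_1/L_2 = (R_1/R_2)²(T_1/T_2)⁴ = (0.781)²(1.816)⁴ = 6.636.
F_1/F_2 = (L_1/L_2)/(d_1/d_2)² = 6.636/(0.330)² = 60.94.

60.9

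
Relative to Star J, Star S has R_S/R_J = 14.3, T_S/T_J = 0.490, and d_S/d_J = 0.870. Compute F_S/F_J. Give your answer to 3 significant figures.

15.6

L_S/L_J = (R_S/R_J)²(T_S/T_J)⁴ = (14.3)² × (0.490)⁴ = 11.79.
F_S/F_J = (L_S/L_J)/(d_S/d_J)² = 11.79 / (0.870)² = 15.57.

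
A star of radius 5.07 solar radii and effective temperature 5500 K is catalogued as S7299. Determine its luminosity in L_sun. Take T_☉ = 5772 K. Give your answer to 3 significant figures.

21.2 L_sun

L/L_☉ = (R/R_☉)² (T/T_☉)⁴ = (5.07)² × (5500/5772)⁴
       = 25.70 × (0.9529)⁴ = 25.70 × 0.8244 = 21.19.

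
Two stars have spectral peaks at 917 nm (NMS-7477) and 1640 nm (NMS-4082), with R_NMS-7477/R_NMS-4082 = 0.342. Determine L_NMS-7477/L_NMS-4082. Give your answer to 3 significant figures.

1.20

Wien's law gives T ∝ 1/λ_max, so T_NMS-7477/T_NMS-4082 = λ_NMS-4082/λ_NMS-7477 = 1640/917 = 1.788.
Then L ∝ R²T⁴ gives L_NMS-7477/L_NMS-4082 = (0.342)² × (1.788)⁴ = 0.1170 × 10.23 = 1.197.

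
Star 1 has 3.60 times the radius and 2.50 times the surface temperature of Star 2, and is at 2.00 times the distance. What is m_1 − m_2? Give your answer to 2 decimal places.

-5.26

L_1/L_2 = (3.60)²(2.50)⁴ = 506.3.
F_1/F_2 = (L_1/L_2)/(d_1/d_2)² = 506.3/4.000 = 126.6.
m_1 − m_2 = −2.5 log₁₀(126.6) = -5.26.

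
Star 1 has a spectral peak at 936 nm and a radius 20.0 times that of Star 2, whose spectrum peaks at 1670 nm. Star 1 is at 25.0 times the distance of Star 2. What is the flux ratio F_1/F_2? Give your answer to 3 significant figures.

6.49

Wien's law: T_1/T_2 = λ_2/λ_1 = 1670/936 = 1.784.
L_1/L_2 = (R_1/R_2)²(T_1/T_2)⁴ = (20.0)²(1.784)⁴ = 4053.
F_1/F_2 = (L_1/L_2)/(d_1/d_2)² = 4053/(25.0)² = 6.485.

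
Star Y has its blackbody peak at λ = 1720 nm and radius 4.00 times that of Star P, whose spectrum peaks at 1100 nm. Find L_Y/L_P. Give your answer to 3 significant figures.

Wien's law gives T ∝ 1/λ_max, so T_Y/T_P = λ_P/λ_Y = 1100/1720 = 0.6395.
Then L ∝ R²T⁴ gives L_Y/L_P = (4.00)² × (0.6395)⁴ = 16.00 × 0.1673 = 2.677.

2.68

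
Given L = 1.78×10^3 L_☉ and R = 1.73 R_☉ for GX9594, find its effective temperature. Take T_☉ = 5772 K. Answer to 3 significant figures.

T/T_☉ = (L/L_☉)^(1/4) / (R/R_☉)^(1/2)
T = 5772 × (1.78×10^3)^(1/4) / √(1.73) = 5772 × 6.495 / 1.315 = 2.850×10^4 K.

2.85×10^4 K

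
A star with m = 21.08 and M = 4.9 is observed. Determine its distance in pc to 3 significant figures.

1.72×10^4 pc

m − M = 5 log₁₀(d/10 pc)
21.08 − (4.9) = 16.18 = 5 log₁₀(d/10)
d = 10 × 10^(16.18/5) = 10 × 10^3.236 = 1.722×10^4 pc.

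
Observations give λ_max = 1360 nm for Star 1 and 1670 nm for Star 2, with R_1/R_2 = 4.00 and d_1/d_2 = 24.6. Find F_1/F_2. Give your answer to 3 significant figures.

0.0601

Wien's law: T_1/T_2 = λ_2/λ_1 = 1670/1360 = 1.228.
L_1/L_2 = (R_1/R_2)²(T_1/T_2)⁴ = (4.00)²(1.228)⁴ = 36.38.
F_1/F_2 = (L_1/L_2)/(d_1/d_2)² = 36.38/(24.6)² = 0.06011.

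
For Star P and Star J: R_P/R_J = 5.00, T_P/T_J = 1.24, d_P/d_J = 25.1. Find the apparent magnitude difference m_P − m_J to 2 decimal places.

L_P/L_J = (5.00)²(1.24)⁴ = 59.11.
F_P/F_J = (L_P/L_J)/(d_P/d_J)² = 59.11/630.0 = 0.09382.
m_P − m_J = −2.5 log₁₀(0.09382) = 2.57.

2.57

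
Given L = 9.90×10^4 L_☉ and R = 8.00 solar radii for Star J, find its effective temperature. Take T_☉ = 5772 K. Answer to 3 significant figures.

T/T_☉ = (L/L_☉)^(1/4) / (R/R_☉)^(1/2)
T = 5772 × (9.90×10^4)^(1/4) / √(8.00) = 5772 × 17.74 / 2.828 = 3.620×10^4 K.

3.62×10^4 K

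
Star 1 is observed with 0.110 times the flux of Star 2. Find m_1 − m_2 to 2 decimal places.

m_1 − m_2 = −2.5 log₁₀(F_1/F_2) = −2.5 log₁₀(0.110) = −2.5 × (-0.959) = 2.397.

2.40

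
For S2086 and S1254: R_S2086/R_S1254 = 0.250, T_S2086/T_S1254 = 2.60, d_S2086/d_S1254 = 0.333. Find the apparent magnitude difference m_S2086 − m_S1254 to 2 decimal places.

L_S2086/L_S1254 = (0.250)²(2.60)⁴ = 2.856.
F_S2086/F_S1254 = (L_S2086/L_S1254)/(d_S2086/d_S1254)² = 2.856/0.1109 = 25.76.
m_S2086 − m_S1254 = −2.5 log₁₀(25.76) = -3.53.

-3.53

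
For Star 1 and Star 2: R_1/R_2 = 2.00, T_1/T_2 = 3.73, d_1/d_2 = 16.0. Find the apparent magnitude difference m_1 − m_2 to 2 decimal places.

-1.20

L_1/L_2 = (2.00)²(3.73)⁴ = 774.3.
F_1/F_2 = (L_1/L_2)/(d_1/d_2)² = 774.3/256.0 = 3.025.
m_1 − m_2 = −2.5 log₁₀(3.025) = -1.20.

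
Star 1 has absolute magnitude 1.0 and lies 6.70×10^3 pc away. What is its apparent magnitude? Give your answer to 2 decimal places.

15.13

m = M + 5 log₁₀(d/10 pc) = 1.0 + 5 log₁₀(6.70×10^3/10)
  = 1.0 + 5 × 2.826 = 1.0 + 14.13 = 15.13.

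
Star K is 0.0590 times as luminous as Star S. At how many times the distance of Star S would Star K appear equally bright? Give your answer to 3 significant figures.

0.243

Equal flux requires L_K/d_K² = L_S/d_S², so d_K/d_S = √(L_K/L_S)
= √(0.0590) = 0.2429.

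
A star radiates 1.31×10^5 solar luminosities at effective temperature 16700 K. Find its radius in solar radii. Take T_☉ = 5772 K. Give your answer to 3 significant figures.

R/R_☉ = √(L/L_☉) / (T/T_☉)² = √(1.31×10^5) / (2.893)²
       = 361.9 / 8.371 = 43.24.

43.2 solar radii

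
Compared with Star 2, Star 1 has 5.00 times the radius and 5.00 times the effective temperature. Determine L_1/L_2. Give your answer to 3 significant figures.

1.56×10^4

From the Stefan–Boltzmann law, L ∝ R²T⁴, so
L_1/L_2 = (R_1/R_2)² (T_1/T_2)⁴ = (5.00)² × (5.00)⁴ = 25.00 × 625.0 = 1.562×10^4.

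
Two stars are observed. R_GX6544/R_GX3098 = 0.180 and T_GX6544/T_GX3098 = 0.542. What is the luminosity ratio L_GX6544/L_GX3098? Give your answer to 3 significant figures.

0.00280

From the Stefan–Boltzmann law, L ∝ R²T⁴, so
L_GX6544/L_GX3098 = (R_GX6544/R_GX3098)² (T_GX6544/T_GX3098)⁴ = (0.180)² × (0.542)⁴ = 0.03240 × 0.08630 = 0.002796.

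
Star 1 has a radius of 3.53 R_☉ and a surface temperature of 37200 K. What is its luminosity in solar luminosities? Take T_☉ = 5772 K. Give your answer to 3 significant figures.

L/L_☉ = (R/R_☉)² (T/T_☉)⁴ = (3.53)² × (37200/5772)⁴
       = 12.46 × (6.445)⁴ = 12.46 × 1725 = 2.150×10^4.

2.15×10^4 solar luminosities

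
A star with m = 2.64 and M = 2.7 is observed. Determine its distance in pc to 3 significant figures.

9.73 pc

m − M = 5 log₁₀(d/10 pc)
2.64 − (2.7) = -0.06 = 5 log₁₀(d/10)
d = 10 × 10^(-0.06/5) = 10 × 10^-0.012 = 9.727 pc.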